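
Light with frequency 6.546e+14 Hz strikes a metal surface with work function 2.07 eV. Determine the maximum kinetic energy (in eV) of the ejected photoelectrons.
0.6372 eV

Using Einstein's photoelectric equation: KE_max = hf - φ

First, calculate the photon energy:
E_photon = hf = (6.626×10⁻³⁴ J·s)(6.546e+14 Hz)
E_photon = 2.7072 eV

Then, the maximum kinetic energy:
KE_max = E_photon - φ = 2.7072 eV - 2.07 eV = 0.6372 eV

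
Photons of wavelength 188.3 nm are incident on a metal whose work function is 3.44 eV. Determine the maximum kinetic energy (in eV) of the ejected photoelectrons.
3.1444 eV

Using Einstein's photoelectric equation: KE_max = hf - φ = hc/λ - φ

First, calculate the photon energy:
E_photon = hc/λ = (6.626×10⁻³⁴ J·s)(3×10⁸ m/s) / (188.3×10⁻⁹ m)
E_photon = 6.5844 eV

Then, the maximum kinetic energy:
KE_max = E_photon - φ = 6.5844 eV - 3.44 eV = 3.1444 eV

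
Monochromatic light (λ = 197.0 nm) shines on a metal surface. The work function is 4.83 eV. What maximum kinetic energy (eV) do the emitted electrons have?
1.4636 eV

Using Einstein's photoelectric equation: KE_max = hf - φ = hc/λ - φ

First, calculate the photon energy:
E_photon = hc/λ = (6.626×10⁻³⁴ J·s)(3×10⁸ m/s) / (197.0×10⁻⁹ m)
E_photon = 6.2936 eV

Then, the maximum kinetic energy:
KE_max = E_photon - φ = 6.2936 eV - 4.83 eV = 1.4636 eV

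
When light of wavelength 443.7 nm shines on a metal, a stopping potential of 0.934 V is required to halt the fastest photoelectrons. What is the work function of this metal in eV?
1.86 eV

The stopping potential gives the maximum kinetic energy: KE_max = eV_s = 0.934 eV

From Einstein's photoelectric equation: KE_max = hc/λ - φ
Rearranging: φ = hc/λ - KE_max

Calculate photon energy:
E_photon = hc/λ = (6.626×10⁻³⁴ J·s)(3×10⁸ m/s) / (443.7×10⁻⁹ m) = 2.7943 eV

Therefore:
φ = 2.7943 - 0.934 = 1.86 eV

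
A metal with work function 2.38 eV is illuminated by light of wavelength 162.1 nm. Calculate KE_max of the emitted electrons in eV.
5.2686 eV

Using Einstein's photoelectric equation: KE_max = hf - φ = hc/λ - φ

First, calculate the photon energy:
E_photon = hc/λ = (6.626×10⁻³⁴ J·s)(3×10⁸ m/s) / (162.1×10⁻⁹ m)
E_photon = 7.6486 eV

Then, the maximum kinetic energy:
KE_max = E_photon - φ = 7.6486 eV - 2.38 eV = 5.2686 eV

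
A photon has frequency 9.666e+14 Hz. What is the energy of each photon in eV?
3.9975 eV

Using E = hf:

E = hf = (6.626×10⁻³⁴ J·s)(9.666e+14 Hz)
E = 3.9975 eV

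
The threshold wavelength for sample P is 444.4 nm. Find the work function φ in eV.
2.79 eV

At the threshold wavelength, photon energy equals work function:
φ = hc/λ₀

Calculating:
φ = (6.626×10⁻³⁴ J·s)(3×10⁸ m/s) / (444.4×10⁻⁹ m)
φ = 2.79 eV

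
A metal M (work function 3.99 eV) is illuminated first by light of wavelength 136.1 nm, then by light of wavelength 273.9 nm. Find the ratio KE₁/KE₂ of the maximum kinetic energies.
9.5408

Using Einstein's equation: KE_max = hc/λ - φ

For λ₁ = 136.1 nm:
E₁ = hc/λ₁ = 9.1098 eV
KE₁ = E₁ - φ = 9.1098 - 3.99 = 5.1198 eV

For λ₂ = 273.9 nm:
E₂ = hc/λ₂ = 4.5266 eV
KE₂ = E₂ - φ = 4.5266 - 3.99 = 0.5366 eV

Ratio: KE₁/KE₂ = 5.1198/0.5366 = 9.5408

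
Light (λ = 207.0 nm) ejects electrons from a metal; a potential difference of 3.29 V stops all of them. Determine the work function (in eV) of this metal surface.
2.70 eV

The stopping potential gives the maximum kinetic energy: KE_max = eV_s = 3.29 eV

From Einstein's photoelectric equation: KE_max = hc/λ - φ
Rearranging: φ = hc/λ - KE_max

Calculate photon energy:
E_photon = hc/λ = (6.626×10⁻³⁴ J·s)(3×10⁸ m/s) / (207.0×10⁻⁹ m) = 5.9896 eV

Therefore:
φ = 5.9896 - 3.29 = 2.70 eV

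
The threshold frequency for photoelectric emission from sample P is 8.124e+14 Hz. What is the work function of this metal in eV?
3.36 eV

At the threshold frequency, photon energy equals work function:
φ = hf₀

Calculating:
φ = (6.626×10⁻³⁴ J·s)(8.124e+14 Hz)
φ = 3.36 eV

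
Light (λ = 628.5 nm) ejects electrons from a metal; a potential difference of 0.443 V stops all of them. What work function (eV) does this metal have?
1.53 eV

The stopping potential gives the maximum kinetic energy: KE_max = eV_s = 0.443 eV

From Einstein's photoelectric equation: KE_max = hc/λ - φ
Rearranging: φ = hc/λ - KE_max

Calculate photon energy:
E_photon = hc/λ = (6.626×10⁻³⁴ J·s)(3×10⁸ m/s) / (628.5×10⁻⁹ m) = 1.9727 eV

Therefore:
φ = 1.9727 - 0.443 = 1.53 eV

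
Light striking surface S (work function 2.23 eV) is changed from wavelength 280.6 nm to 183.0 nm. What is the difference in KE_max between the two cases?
2.3566 eV

Using Einstein's equation: KE_max = hc/λ - φ

For λ₁ = 280.6 nm:
KE₁ = hc/λ₁ - φ = 4.4185 - 2.23 = 2.1885 eV

For λ₂ = 183.0 nm:
KE₂ = hc/λ₂ - φ = 6.7751 - 2.23 = 4.5451 eV

Change in KE:
ΔKE = KE₂ - KE₁ = 4.5451 - 2.1885 = 2.3566 eV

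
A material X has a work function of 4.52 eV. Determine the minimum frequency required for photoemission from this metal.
1.0929e+15 Hz

The threshold frequency is when the photon energy equals the work function:
hf₀ = φ

Solving for f₀:
f₀ = φ/h = (4.52 eV × 1.602×10⁻¹⁹ J/eV) / (6.626×10⁻³⁴ J·s)
f₀ = 1.0929e+15 Hz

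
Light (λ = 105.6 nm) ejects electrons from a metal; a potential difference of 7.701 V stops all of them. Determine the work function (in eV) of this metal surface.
4.04 eV

The stopping potential gives the maximum kinetic energy: KE_max = eV_s = 7.701 eV

From Einstein's photoelectric equation: KE_max = hc/λ - φ
Rearranging: φ = hc/λ - KE_max

Calculate photon energy:
E_photon = hc/λ = (6.626×10⁻³⁴ J·s)(3×10⁸ m/s) / (105.6×10⁻⁹ m) = 11.7409 eV

Therefore:
φ = 11.7409 - 7.701 = 4.04 eV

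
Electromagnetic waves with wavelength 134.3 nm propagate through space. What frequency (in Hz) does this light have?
2.2323e+15 Hz

Using the wave equation: c = fλ

Solving for frequency:
f = c/λ = (3×10⁸ m/s) / (134.3×10⁻⁹ m)
f = 2.2323e+15 Hz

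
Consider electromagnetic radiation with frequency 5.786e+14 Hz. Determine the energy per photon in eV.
2.3929 eV

Using E = hf:

E = hf = (6.626×10⁻³⁴ J·s)(5.786e+14 Hz)
E = 2.3929 eV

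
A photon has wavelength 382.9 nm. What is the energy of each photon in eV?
3.2380 eV

Using E = hf = hc/λ:

E = hc/λ = (6.626×10⁻³⁴ J·s)(3×10⁸ m/s) / (382.9×10⁻⁹ m)
E = 3.2380 eV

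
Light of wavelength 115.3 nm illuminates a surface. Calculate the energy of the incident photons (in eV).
10.7532 eV

Using E = hf = hc/λ:

E = hc/λ = (6.626×10⁻³⁴ J·s)(3×10⁸ m/s) / (115.3×10⁻⁹ m)
E = 10.7532 eV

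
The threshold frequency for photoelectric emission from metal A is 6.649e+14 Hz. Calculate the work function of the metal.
2.75 eV

At the threshold frequency, photon energy equals work function:
φ = hf₀

Calculating:
φ = (6.626×10⁻³⁴ J·s)(6.649e+14 Hz)
φ = 2.75 eV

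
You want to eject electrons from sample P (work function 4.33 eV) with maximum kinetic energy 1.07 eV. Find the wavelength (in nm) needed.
229.60 nm

From Einstein's equation: KE_max = hc/λ - φ

Rearranging for λ:
hc/λ = KE_max + φ
λ = hc/(KE_max + φ)

Required photon energy:
E_photon = KE_max + φ = 1.07 + 4.33 = 5.40 eV

Required wavelength:
λ = hc/E_photon = (6.626×10⁻³⁴)(3×10⁸) / (5.40 × 1.602×10⁻¹⁹)
λ = 229.60 nm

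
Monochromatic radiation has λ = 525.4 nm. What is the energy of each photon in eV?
2.3598 eV

Using E = hf = hc/λ:

E = hc/λ = (6.626×10⁻³⁴ J·s)(3×10⁸ m/s) / (525.4×10⁻⁹ m)
E = 2.3598 eV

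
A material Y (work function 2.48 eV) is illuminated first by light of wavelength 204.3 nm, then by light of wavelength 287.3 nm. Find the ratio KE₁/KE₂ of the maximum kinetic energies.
1.9552

Using Einstein's equation: KE_max = hc/λ - φ

For λ₁ = 204.3 nm:
E₁ = hc/λ₁ = 6.0687 eV
KE₁ = E₁ - φ = 6.0687 - 2.48 = 3.5887 eV

For λ₂ = 287.3 nm:
E₂ = hc/λ₂ = 4.3155 eV
KE₂ = E₂ - φ = 4.3155 - 2.48 = 1.8355 eV

Ratio: KE₁/KE₂ = 3.5887/1.8355 = 1.9552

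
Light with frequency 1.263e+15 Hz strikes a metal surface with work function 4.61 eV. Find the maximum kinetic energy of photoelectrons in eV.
0.6133 eV

Using Einstein's photoelectric equation: KE_max = hf - φ

First, calculate the photon energy:
E_photon = hf = (6.626×10⁻³⁴ J·s)(1.263e+15 Hz)
E_photon = 5.2233 eV

Then, the maximum kinetic energy:
KE_max = E_photon - φ = 5.2233 eV - 4.61 eV = 0.6133 eV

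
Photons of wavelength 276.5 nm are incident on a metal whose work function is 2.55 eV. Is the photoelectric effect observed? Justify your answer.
Yes

For photoemission, the photon energy must exceed the work function.

Photon energy: E = hc/λ = 4.4841 eV
Work function: φ = 2.55 eV

Since E_photon (4.4841 eV) > φ (2.55 eV), photoemission WILL occur.
The threshold wavelength is λ₀ = hc/φ = 486.2 nm.
Since 276.5 nm < 486.2 nm, the light has sufficient energy.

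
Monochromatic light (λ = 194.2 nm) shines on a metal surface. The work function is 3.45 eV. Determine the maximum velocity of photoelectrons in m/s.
1.0160e+06 m/s

First, find the maximum kinetic energy:
E_photon = hc/λ = 6.3844 eV
KE_max = E_photon - φ = 6.3844 - 3.45 = 2.9344 eV

Convert to Joules: KE_max = 2.9344 × 1.602×10⁻¹⁹ J = 4.7014e-19 J

Then use KE = ½mv² to find velocity:
v = √(2·KE/m) = √(2 × 4.7014e-19 J / 9.109e-31 kg)
v = 1.0160e+06 m/s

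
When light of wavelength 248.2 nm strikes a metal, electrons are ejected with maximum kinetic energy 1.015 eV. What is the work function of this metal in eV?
3.98 eV

From Einstein's photoelectric equation: KE_max = hf - φ = hc/λ - φ

Rearranging for φ:
φ = hc/λ - KE_max

Calculate photon energy:
E_photon = hc/λ = 4.9953 eV

Therefore:
φ = 4.9953 - 1.015 = 3.98 eV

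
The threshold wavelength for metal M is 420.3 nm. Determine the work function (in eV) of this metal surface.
2.95 eV

At the threshold wavelength, photon energy equals work function:
φ = hc/λ₀

Calculating:
φ = (6.626×10⁻³⁴ J·s)(3×10⁸ m/s) / (420.3×10⁻⁹ m)
φ = 2.95 eV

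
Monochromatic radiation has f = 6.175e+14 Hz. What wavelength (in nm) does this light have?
485.49 nm

Using the wave equation: c = fλ

Solving for wavelength:
λ = c/f = (3×10⁸ m/s) / (6.175e+14 Hz)
λ = 485.49 nm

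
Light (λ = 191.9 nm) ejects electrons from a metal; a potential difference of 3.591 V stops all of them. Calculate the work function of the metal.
2.87 eV

The stopping potential gives the maximum kinetic energy: KE_max = eV_s = 3.591 eV

From Einstein's photoelectric equation: KE_max = hc/λ - φ
Rearranging: φ = hc/λ - KE_max

Calculate photon energy:
E_photon = hc/λ = (6.626×10⁻³⁴ J·s)(3×10⁸ m/s) / (191.9×10⁻⁹ m) = 6.4609 eV

Therefore:
φ = 6.4609 - 3.591 = 2.87 eV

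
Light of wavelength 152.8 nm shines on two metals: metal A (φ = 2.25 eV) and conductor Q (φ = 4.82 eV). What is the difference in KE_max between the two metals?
2.5700 eV

Using KE_max = hc/λ - φ for each metal:

Photon energy: E = hc/λ = 8.1141 eV

For metal A (φ₁ = 2.25 eV):
KE₁ = E - φ₁ = 8.1141 - 2.25 = 5.8641 eV

For conductor Q (φ₂ = 4.82 eV):
KE₂ = E - φ₂ = 8.1141 - 4.82 = 3.2941 eV

Difference:
ΔKE = KE₁ - KE₂ = 5.8641 - 3.2941 = 2.5700 eV

Note: The difference equals the difference in work functions: 4.82 - 2.25 = 2.57 eV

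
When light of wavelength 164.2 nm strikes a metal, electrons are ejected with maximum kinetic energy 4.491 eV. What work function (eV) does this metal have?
3.06 eV

From Einstein's photoelectric equation: KE_max = hf - φ = hc/λ - φ

Rearranging for φ:
φ = hc/λ - KE_max

Calculate photon energy:
E_photon = hc/λ = 7.5508 eV

Therefore:
φ = 7.5508 - 4.491 = 3.06 eV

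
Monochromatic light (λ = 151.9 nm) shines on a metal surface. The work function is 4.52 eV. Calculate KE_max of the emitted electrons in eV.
3.6422 eV

Using Einstein's photoelectric equation: KE_max = hf - φ = hc/λ - φ

First, calculate the photon energy:
E_photon = hc/λ = (6.626×10⁻³⁴ J·s)(3×10⁸ m/s) / (151.9×10⁻⁹ m)
E_photon = 8.1622 eV

Then, the maximum kinetic energy:
KE_max = E_photon - φ = 8.1622 eV - 4.52 eV = 3.6422 eV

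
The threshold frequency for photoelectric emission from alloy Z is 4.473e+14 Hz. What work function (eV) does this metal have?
1.85 eV

At the threshold frequency, photon energy equals work function:
φ = hf₀

Calculating:
φ = (6.626×10⁻³⁴ J·s)(4.473e+14 Hz)
φ = 1.85 eV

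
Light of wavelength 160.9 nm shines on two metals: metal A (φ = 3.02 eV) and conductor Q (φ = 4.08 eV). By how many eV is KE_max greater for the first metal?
1.0600 eV

Using KE_max = hc/λ - φ for each metal:

Photon energy: E = hc/λ = 7.7057 eV

For metal A (φ₁ = 3.02 eV):
KE₁ = E - φ₁ = 7.7057 - 3.02 = 4.6857 eV

For conductor Q (φ₂ = 4.08 eV):
KE₂ = E - φ₂ = 7.7057 - 4.08 = 3.6257 eV

Difference:
ΔKE = KE₁ - KE₂ = 4.6857 - 3.6257 = 1.0600 eV

Note: The difference equals the difference in work functions: 4.08 - 3.02 = 1.06 eV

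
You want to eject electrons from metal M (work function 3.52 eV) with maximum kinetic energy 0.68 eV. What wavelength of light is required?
295.20 nm

From Einstein's equation: KE_max = hc/λ - φ

Rearranging for λ:
hc/λ = KE_max + φ
λ = hc/(KE_max + φ)

Required photon energy:
E_photon = KE_max + φ = 0.68 + 3.52 = 4.20 eV

Required wavelength:
λ = hc/E_photon = (6.626×10⁻³⁴)(3×10⁸) / (4.20 × 1.602×10⁻¹⁹)
λ = 295.20 nm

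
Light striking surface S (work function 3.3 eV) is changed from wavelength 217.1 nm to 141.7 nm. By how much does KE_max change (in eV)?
3.0388 eV

Using Einstein's equation: KE_max = hc/λ - φ

For λ₁ = 217.1 nm:
KE₁ = hc/λ₁ - φ = 5.7109 - 3.3 = 2.4109 eV

For λ₂ = 141.7 nm:
KE₂ = hc/λ₂ - φ = 8.7498 - 3.3 = 5.4498 eV

Change in KE:
ΔKE = KE₂ - KE₁ = 5.4498 - 2.4109 = 3.0388 eV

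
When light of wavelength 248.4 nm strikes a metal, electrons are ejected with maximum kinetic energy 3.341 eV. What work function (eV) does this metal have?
1.65 eV

From Einstein's photoelectric equation: KE_max = hf - φ = hc/λ - φ

Rearranging for φ:
φ = hc/λ - KE_max

Calculate photon energy:
E_photon = hc/λ = 4.9913 eV

Therefore:
φ = 4.9913 - 3.341 = 1.65 eV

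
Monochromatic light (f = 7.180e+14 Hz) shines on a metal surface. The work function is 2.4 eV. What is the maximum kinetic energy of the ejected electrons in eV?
0.5694 eV

Using Einstein's photoelectric equation: KE_max = hf - φ

First, calculate the photon energy:
E_photon = hf = (6.626×10⁻³⁴ J·s)(7.180e+14 Hz)
E_photon = 2.9694 eV

Then, the maximum kinetic energy:
KE_max = E_photon - φ = 2.9694 eV - 2.4 eV = 0.5694 eV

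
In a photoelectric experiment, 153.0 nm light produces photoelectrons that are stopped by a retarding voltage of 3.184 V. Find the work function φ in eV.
4.92 eV

The stopping potential gives the maximum kinetic energy: KE_max = eV_s = 3.184 eV

From Einstein's photoelectric equation: KE_max = hc/λ - φ
Rearranging: φ = hc/λ - KE_max

Calculate photon energy:
E_photon = hc/λ = (6.626×10⁻³⁴ J·s)(3×10⁸ m/s) / (153.0×10⁻⁹ m) = 8.1035 eV

Therefore:
φ = 8.1035 - 3.184 = 4.92 eV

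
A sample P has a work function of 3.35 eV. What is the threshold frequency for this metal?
8.1003e+14 Hz

The threshold frequency is when the photon energy equals the work function:
hf₀ = φ

Solving for f₀:
f₀ = φ/h = (3.35 eV × 1.602×10⁻¹⁹ J/eV) / (6.626×10⁻³⁴ J·s)
f₀ = 8.1003e+14 Hz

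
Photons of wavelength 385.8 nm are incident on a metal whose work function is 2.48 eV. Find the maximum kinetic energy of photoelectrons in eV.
0.7337 eV

Using Einstein's photoelectric equation: KE_max = hf - φ = hc/λ - φ

First, calculate the photon energy:
E_photon = hc/λ = (6.626×10⁻³⁴ J·s)(3×10⁸ m/s) / (385.8×10⁻⁹ m)
E_photon = 3.2137 eV

Then, the maximum kinetic energy:
KE_max = E_photon - φ = 3.2137 eV - 2.48 eV = 0.7337 eV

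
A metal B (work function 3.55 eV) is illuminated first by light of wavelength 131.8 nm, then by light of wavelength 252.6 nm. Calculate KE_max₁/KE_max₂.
4.3119

Using Einstein's equation: KE_max = hc/λ - φ

For λ₁ = 131.8 nm:
E₁ = hc/λ₁ = 9.4070 eV
KE₁ = E₁ - φ = 9.4070 - 3.55 = 5.8570 eV

For λ₂ = 252.6 nm:
E₂ = hc/λ₂ = 4.9083 eV
KE₂ = E₂ - φ = 4.9083 - 3.55 = 1.3583 eV

Ratio: KE₁/KE₂ = 5.8570/1.3583 = 4.3119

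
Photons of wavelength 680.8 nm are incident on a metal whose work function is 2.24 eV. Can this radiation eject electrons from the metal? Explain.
No

For photoemission, the photon energy must exceed the work function.

Photon energy: E = hc/λ = 1.8212 eV
Work function: φ = 2.24 eV

Since E_photon (1.8212 eV) < φ (2.24 eV), photoemission will NOT occur.
The threshold wavelength is λ₀ = hc/φ = 553.5 nm.
Since 680.8 nm > 553.5 nm, the photons lack sufficient energy.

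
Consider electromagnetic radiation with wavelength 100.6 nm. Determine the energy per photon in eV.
12.3245 eV

Using E = hf = hc/λ:

E = hc/λ = (6.626×10⁻³⁴ J·s)(3×10⁸ m/s) / (100.6×10⁻⁹ m)
E = 12.3245 eV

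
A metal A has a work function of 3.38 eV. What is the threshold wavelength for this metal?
366.82 nm

The threshold wavelength is when the photon energy equals the work function:
hc/λ₀ = φ

Solving for λ₀:
λ₀ = hc/φ = (6.626×10⁻³⁴ J·s)(3×10⁸ m/s) / (3.38 eV × 1.602×10⁻¹⁹ J/eV)
λ₀ = 366.82 nm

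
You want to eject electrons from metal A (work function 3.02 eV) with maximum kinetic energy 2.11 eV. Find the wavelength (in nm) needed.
241.68 nm

From Einstein's equation: KE_max = hc/λ - φ

Rearranging for λ:
hc/λ = KE_max + φ
λ = hc/(KE_max + φ)

Required photon energy:
E_photon = KE_max + φ = 2.11 + 3.02 = 5.13 eV

Required wavelength:
λ = hc/E_photon = (6.626×10⁻³⁴)(3×10⁸) / (5.13 × 1.602×10⁻¹⁹)
λ = 241.68 nm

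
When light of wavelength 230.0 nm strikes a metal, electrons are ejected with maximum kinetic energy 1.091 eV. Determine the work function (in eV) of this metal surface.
4.30 eV

From Einstein's photoelectric equation: KE_max = hf - φ = hc/λ - φ

Rearranging for φ:
φ = hc/λ - KE_max

Calculate photon energy:
E_photon = hc/λ = 5.3906 eV

Therefore:
φ = 5.3906 - 1.091 = 4.30 eV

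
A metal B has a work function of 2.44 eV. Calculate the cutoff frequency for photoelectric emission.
5.8999e+14 Hz

The threshold frequency is when the photon energy equals the work function:
hf₀ = φ

Solving for f₀:
f₀ = φ/h = (2.44 eV × 1.602×10⁻¹⁹ J/eV) / (6.626×10⁻³⁴ J·s)
f₀ = 5.8999e+14 Hz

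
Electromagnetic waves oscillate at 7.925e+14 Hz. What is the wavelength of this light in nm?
378.29 nm

Using the wave equation: c = fλ

Solving for wavelength:
λ = c/f = (3×10⁸ m/s) / (7.925e+14 Hz)
λ = 378.29 nm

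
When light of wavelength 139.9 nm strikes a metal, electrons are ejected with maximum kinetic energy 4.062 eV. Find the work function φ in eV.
4.80 eV

From Einstein's photoelectric equation: KE_max = hf - φ = hc/λ - φ

Rearranging for φ:
φ = hc/λ - KE_max

Calculate photon energy:
E_photon = hc/λ = 8.8623 eV

Therefore:
φ = 8.8623 - 4.062 = 4.80 eV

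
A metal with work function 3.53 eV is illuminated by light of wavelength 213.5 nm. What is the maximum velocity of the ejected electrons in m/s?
8.9501e+05 m/s

First, find the maximum kinetic energy:
E_photon = hc/λ = 5.8072 eV
KE_max = E_photon - φ = 5.8072 - 3.53 = 2.2772 eV

Convert to Joules: KE_max = 2.2772 × 1.602×10⁻¹⁹ J = 3.6485e-19 J

Then use KE = ½mv² to find velocity:
v = √(2·KE/m) = √(2 × 3.6485e-19 J / 9.109e-31 kg)
v = 8.9501e+05 m/s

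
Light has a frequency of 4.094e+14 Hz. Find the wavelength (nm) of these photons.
732.27 nm

Using the wave equation: c = fλ

Solving for wavelength:
λ = c/f = (3×10⁸ m/s) / (4.094e+14 Hz)
λ = 732.27 nm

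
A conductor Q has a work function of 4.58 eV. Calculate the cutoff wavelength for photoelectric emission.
270.71 nm

The threshold wavelength is when the photon energy equals the work function:
hc/λ₀ = φ

Solving for λ₀:
λ₀ = hc/φ = (6.626×10⁻³⁴ J·s)(3×10⁸ m/s) / (4.58 eV × 1.602×10⁻¹⁹ J/eV)
λ₀ = 270.71 nm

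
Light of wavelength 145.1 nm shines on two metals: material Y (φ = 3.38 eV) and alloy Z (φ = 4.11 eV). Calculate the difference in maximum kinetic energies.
0.7300 eV

Using KE_max = hc/λ - φ for each metal:

Photon energy: E = hc/λ = 8.5447 eV

For material Y (φ₁ = 3.38 eV):
KE₁ = E - φ₁ = 8.5447 - 3.38 = 5.1647 eV

For alloy Z (φ₂ = 4.11 eV):
KE₂ = E - φ₂ = 8.5447 - 4.11 = 4.4347 eV

Difference:
ΔKE = KE₁ - KE₂ = 5.1647 - 4.4347 = 0.7300 eV

Note: The difference equals the difference in work functions: 4.11 - 3.38 = 0.73 eV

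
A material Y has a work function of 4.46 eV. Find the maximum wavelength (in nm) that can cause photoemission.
277.99 nm

The threshold wavelength is when the photon energy equals the work function:
hc/λ₀ = φ

Solving for λ₀:
λ₀ = hc/φ = (6.626×10⁻³⁴ J·s)(3×10⁸ m/s) / (4.46 eV × 1.602×10⁻¹⁹ J/eV)
λ₀ = 277.99 nm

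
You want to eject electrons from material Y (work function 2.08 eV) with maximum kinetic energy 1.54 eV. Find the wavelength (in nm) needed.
342.50 nm

From Einstein's equation: KE_max = hc/λ - φ

Rearranging for λ:
hc/λ = KE_max + φ
λ = hc/(KE_max + φ)

Required photon energy:
E_photon = KE_max + φ = 1.54 + 2.08 = 3.62 eV

Required wavelength:
λ = hc/E_photon = (6.626×10⁻³⁴)(3×10⁸) / (3.62 × 1.602×10⁻¹⁹)
λ = 342.50 nm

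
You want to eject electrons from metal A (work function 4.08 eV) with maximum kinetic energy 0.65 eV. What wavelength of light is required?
262.12 nm

From Einstein's equation: KE_max = hc/λ - φ

Rearranging for λ:
hc/λ = KE_max + φ
λ = hc/(KE_max + φ)

Required photon energy:
E_photon = KE_max + φ = 0.65 + 4.08 = 4.73 eV

Required wavelength:
λ = hc/E_photon = (6.626×10⁻³⁴)(3×10⁸) / (4.73 × 1.602×10⁻¹⁹)
λ = 262.12 nm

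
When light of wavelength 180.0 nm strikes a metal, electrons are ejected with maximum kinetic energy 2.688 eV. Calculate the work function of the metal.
4.20 eV

From Einstein's photoelectric equation: KE_max = hf - φ = hc/λ - φ

Rearranging for φ:
φ = hc/λ - KE_max

Calculate photon energy:
E_photon = hc/λ = 6.8880 eV

Therefore:
φ = 6.8880 - 2.688 = 4.20 eV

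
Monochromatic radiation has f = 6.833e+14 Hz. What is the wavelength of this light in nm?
438.74 nm

Using the wave equation: c = fλ

Solving for wavelength:
λ = c/f = (3×10⁸ m/s) / (6.833e+14 Hz)
λ = 438.74 nm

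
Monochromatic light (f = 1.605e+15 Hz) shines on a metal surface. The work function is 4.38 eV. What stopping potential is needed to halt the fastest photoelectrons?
2.2577 V

The stopping potential V_s satisfies: eV_s = KE_max

First, find KE_max using Einstein's equation:
E_photon = hf = (6.626×10⁻³⁴ J·s)(1.605e+15 Hz) = 6.6377 eV
KE_max = E_photon - φ = 6.6377 - 4.38 = 2.2577 eV

Since eV_s = KE_max:
V_s = KE_max/e = 2.2577 V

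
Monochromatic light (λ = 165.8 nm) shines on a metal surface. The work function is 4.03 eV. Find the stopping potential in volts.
3.4479 V

The stopping potential V_s satisfies: eV_s = KE_max

First, find KE_max using Einstein's equation:
E_photon = hc/λ = 7.4779 eV
KE_max = E_photon - φ = 7.4779 - 4.03 = 3.4479 eV

Since eV_s = KE_max:
V_s = KE_max/e = 3.4479 V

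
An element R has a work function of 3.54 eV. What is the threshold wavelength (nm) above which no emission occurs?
350.24 nm

The threshold wavelength is when the photon energy equals the work function:
hc/λ₀ = φ

Solving for λ₀:
λ₀ = hc/φ = (6.626×10⁻³⁴ J·s)(3×10⁸ m/s) / (3.54 eV × 1.602×10⁻¹⁹ J/eV)
λ₀ = 350.24 nm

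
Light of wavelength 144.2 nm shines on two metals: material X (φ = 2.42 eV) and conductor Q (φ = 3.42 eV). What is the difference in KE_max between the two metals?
1.0000 eV

Using KE_max = hc/λ - φ for each metal:

Photon energy: E = hc/λ = 8.5981 eV

For material X (φ₁ = 2.42 eV):
KE₁ = E - φ₁ = 8.5981 - 2.42 = 6.1781 eV

For conductor Q (φ₂ = 3.42 eV):
KE₂ = E - φ₂ = 8.5981 - 3.42 = 5.1781 eV

Difference:
ΔKE = KE₁ - KE₂ = 6.1781 - 5.1781 = 1.0000 eV

Note: The difference equals the difference in work functions: 3.42 - 2.42 = 1.00 eV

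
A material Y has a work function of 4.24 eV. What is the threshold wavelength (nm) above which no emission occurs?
292.42 nm

The threshold wavelength is when the photon energy equals the work function:
hc/λ₀ = φ

Solving for λ₀:
λ₀ = hc/φ = (6.626×10⁻³⁴ J·s)(3×10⁸ m/s) / (4.24 eV × 1.602×10⁻¹⁹ J/eV)
λ₀ = 292.42 nm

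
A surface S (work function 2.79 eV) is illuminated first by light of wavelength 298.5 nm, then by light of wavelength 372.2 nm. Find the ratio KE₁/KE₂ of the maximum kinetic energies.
2.5199

Using Einstein's equation: KE_max = hc/λ - φ

For λ₁ = 298.5 nm:
E₁ = hc/λ₁ = 4.1536 eV
KE₁ = E₁ - φ = 4.1536 - 2.79 = 1.3636 eV

For λ₂ = 372.2 nm:
E₂ = hc/λ₂ = 3.3311 eV
KE₂ = E₂ - φ = 3.3311 - 2.79 = 0.5411 eV

Ratio: KE₁/KE₂ = 1.3636/0.5411 = 2.5199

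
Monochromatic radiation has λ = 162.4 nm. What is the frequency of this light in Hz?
1.8460e+15 Hz

Using the wave equation: c = fλ

Solving for frequency:
f = c/λ = (3×10⁸ m/s) / (162.4×10⁻⁹ m)
f = 1.8460e+15 Hz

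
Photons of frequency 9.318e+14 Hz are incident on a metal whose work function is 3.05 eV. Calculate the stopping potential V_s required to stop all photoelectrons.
0.8036 V

The stopping potential V_s satisfies: eV_s = KE_max

First, find KE_max using Einstein's equation:
E_photon = hf = (6.626×10⁻³⁴ J·s)(9.318e+14 Hz) = 3.8536 eV
KE_max = E_photon - φ = 3.8536 - 3.05 = 0.8036 eV

Since eV_s = KE_max:
V_s = KE_max/e = 0.8036 V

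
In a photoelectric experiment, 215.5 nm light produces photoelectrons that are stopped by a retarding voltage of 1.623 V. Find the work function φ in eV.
4.13 eV

The stopping potential gives the maximum kinetic energy: KE_max = eV_s = 1.623 eV

From Einstein's photoelectric equation: KE_max = hc/λ - φ
Rearranging: φ = hc/λ - KE_max

Calculate photon energy:
E_photon = hc/λ = (6.626×10⁻³⁴ J·s)(3×10⁸ m/s) / (215.5×10⁻⁹ m) = 5.7533 eV

Therefore:
φ = 5.7533 - 1.623 = 4.13 eV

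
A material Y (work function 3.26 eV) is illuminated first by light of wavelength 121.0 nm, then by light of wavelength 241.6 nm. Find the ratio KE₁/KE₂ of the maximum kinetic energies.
3.7326

Using Einstein's equation: KE_max = hc/λ - φ

For λ₁ = 121.0 nm:
E₁ = hc/λ₁ = 10.2466 eV
KE₁ = E₁ - φ = 10.2466 - 3.26 = 6.9866 eV

For λ₂ = 241.6 nm:
E₂ = hc/λ₂ = 5.1318 eV
KE₂ = E₂ - φ = 5.1318 - 3.26 = 1.8718 eV

Ratio: KE₁/KE₂ = 6.9866/1.8718 = 3.7326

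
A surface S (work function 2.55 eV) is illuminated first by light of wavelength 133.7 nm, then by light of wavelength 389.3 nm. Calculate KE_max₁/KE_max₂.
10.5913

Using Einstein's equation: KE_max = hc/λ - φ

For λ₁ = 133.7 nm:
E₁ = hc/λ₁ = 9.2733 eV
KE₁ = E₁ - φ = 9.2733 - 2.55 = 6.7233 eV

For λ₂ = 389.3 nm:
E₂ = hc/λ₂ = 3.1848 eV
KE₂ = E₂ - φ = 3.1848 - 2.55 = 0.6348 eV

Ratio: KE₁/KE₂ = 6.7233/0.6348 = 10.5913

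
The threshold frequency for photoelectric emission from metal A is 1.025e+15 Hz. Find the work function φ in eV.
4.24 eV

At the threshold frequency, photon energy equals work function:
φ = hf₀

Calculating:
φ = (6.626×10⁻³⁴ J·s)(1.025e+15 Hz)
φ = 4.24 eV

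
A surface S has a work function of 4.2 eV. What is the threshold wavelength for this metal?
295.20 nm

The threshold wavelength is when the photon energy equals the work function:
hc/λ₀ = φ

Solving for λ₀:
λ₀ = hc/φ = (6.626×10⁻³⁴ J·s)(3×10⁸ m/s) / (4.2 eV × 1.602×10⁻¹⁹ J/eV)
λ₀ = 295.20 nm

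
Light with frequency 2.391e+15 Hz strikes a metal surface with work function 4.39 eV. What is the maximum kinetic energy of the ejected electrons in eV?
5.4984 eV

Using Einstein's photoelectric equation: KE_max = hf - φ

First, calculate the photon energy:
E_photon = hf = (6.626×10⁻³⁴ J·s)(2.391e+15 Hz)
E_photon = 9.8884 eV

Then, the maximum kinetic energy:
KE_max = E_photon - φ = 9.8884 eV - 4.39 eV = 5.4984 eV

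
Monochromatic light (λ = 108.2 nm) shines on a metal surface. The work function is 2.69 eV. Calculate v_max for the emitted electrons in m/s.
1.7563e+06 m/s

First, find the maximum kinetic energy:
E_photon = hc/λ = 11.4588 eV
KE_max = E_photon - φ = 11.4588 - 2.69 = 8.7688 eV

Convert to Joules: KE_max = 8.7688 × 1.602×10⁻¹⁹ J = 1.4049e-18 J

Then use KE = ½mv² to find velocity:
v = √(2·KE/m) = √(2 × 1.4049e-18 J / 9.109e-31 kg)
v = 1.7563e+06 m/s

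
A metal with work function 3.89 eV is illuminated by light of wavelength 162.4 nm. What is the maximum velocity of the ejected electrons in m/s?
1.1477e+06 m/s

First, find the maximum kinetic energy:
E_photon = hc/λ = 7.6345 eV
KE_max = E_photon - φ = 7.6345 - 3.89 = 3.7445 eV

Convert to Joules: KE_max = 3.7445 × 1.602×10⁻¹⁹ J = 5.9993e-19 J

Then use KE = ½mv² to find velocity:
v = √(2·KE/m) = √(2 × 5.9993e-19 J / 9.109e-31 kg)
v = 1.1477e+06 m/s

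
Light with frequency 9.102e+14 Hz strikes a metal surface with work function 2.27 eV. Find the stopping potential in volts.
1.4943 V

The stopping potential V_s satisfies: eV_s = KE_max

First, find KE_max using Einstein's equation:
E_photon = hf = (6.626×10⁻³⁴ J·s)(9.102e+14 Hz) = 3.7643 eV
KE_max = E_photon - φ = 3.7643 - 2.27 = 1.4943 eV

Since eV_s = KE_max:
V_s = KE_max/e = 1.4943 V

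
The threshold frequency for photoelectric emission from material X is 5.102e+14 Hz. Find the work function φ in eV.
2.11 eV

At the threshold frequency, photon energy equals work function:
φ = hf₀

Calculating:
φ = (6.626×10⁻³⁴ J·s)(5.102e+14 Hz)
φ = 2.11 eV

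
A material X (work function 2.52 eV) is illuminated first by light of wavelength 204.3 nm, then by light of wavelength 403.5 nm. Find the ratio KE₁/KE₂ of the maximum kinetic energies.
6.4205

Using Einstein's equation: KE_max = hc/λ - φ

For λ₁ = 204.3 nm:
E₁ = hc/λ₁ = 6.0687 eV
KE₁ = E₁ - φ = 6.0687 - 2.52 = 3.5487 eV

For λ₂ = 403.5 nm:
E₂ = hc/λ₂ = 3.0727 eV
KE₂ = E₂ - φ = 3.0727 - 2.52 = 0.5527 eV

Ratio: KE₁/KE₂ = 3.5487/0.5527 = 6.4205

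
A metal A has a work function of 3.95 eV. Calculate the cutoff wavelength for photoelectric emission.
313.88 nm

The threshold wavelength is when the photon energy equals the work function:
hc/λ₀ = φ

Solving for λ₀:
λ₀ = hc/φ = (6.626×10⁻³⁴ J·s)(3×10⁸ m/s) / (3.95 eV × 1.602×10⁻¹⁹ J/eV)
λ₀ = 313.88 nm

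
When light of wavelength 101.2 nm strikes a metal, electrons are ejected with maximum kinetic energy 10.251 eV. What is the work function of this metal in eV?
2.00 eV

From Einstein's photoelectric equation: KE_max = hf - φ = hc/λ - φ

Rearranging for φ:
φ = hc/λ - KE_max

Calculate photon energy:
E_photon = hc/λ = 12.2514 eV

Therefore:
φ = 12.2514 - 10.251 = 2.00 eV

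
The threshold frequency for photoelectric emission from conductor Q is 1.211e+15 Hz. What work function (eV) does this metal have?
5.01 eV

At the threshold frequency, photon energy equals work function:
φ = hf₀

Calculating:
φ = (6.626×10⁻³⁴ J·s)(1.211e+15 Hz)
φ = 5.01 eV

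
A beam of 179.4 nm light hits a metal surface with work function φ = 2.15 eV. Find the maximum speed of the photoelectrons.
1.2941e+06 m/s

First, find the maximum kinetic energy:
E_photon = hc/λ = 6.9110 eV
KE_max = E_photon - φ = 6.9110 - 2.15 = 4.7610 eV

Convert to Joules: KE_max = 4.7610 × 1.602×10⁻¹⁹ J = 7.6280e-19 J

Then use KE = ½mv² to find velocity:
v = √(2·KE/m) = √(2 × 7.6280e-19 J / 9.109e-31 kg)
v = 1.2941e+06 m/s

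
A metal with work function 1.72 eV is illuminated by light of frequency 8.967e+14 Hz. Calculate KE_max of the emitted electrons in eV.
1.9885 eV

Using Einstein's photoelectric equation: KE_max = hf - φ

First, calculate the photon energy:
E_photon = hf = (6.626×10⁻³⁴ J·s)(8.967e+14 Hz)
E_photon = 3.7085 eV

Then, the maximum kinetic energy:
KE_max = E_photon - φ = 3.7085 eV - 1.72 eV = 1.9885 eV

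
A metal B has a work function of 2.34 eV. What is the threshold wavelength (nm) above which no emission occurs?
529.85 nm

The threshold wavelength is when the photon energy equals the work function:
hc/λ₀ = φ

Solving for λ₀:
λ₀ = hc/φ = (6.626×10⁻³⁴ J·s)(3×10⁸ m/s) / (2.34 eV × 1.602×10⁻¹⁹ J/eV)
λ₀ = 529.85 nm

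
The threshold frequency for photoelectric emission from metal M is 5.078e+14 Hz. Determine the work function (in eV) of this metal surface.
2.10 eV

At the threshold frequency, photon energy equals work function:
φ = hf₀

Calculating:
φ = (6.626×10⁻³⁴ J·s)(5.078e+14 Hz)
φ = 2.10 eV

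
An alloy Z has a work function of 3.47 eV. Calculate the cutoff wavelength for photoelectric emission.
357.30 nm

The threshold wavelength is when the photon energy equals the work function:
hc/λ₀ = φ

Solving for λ₀:
λ₀ = hc/φ = (6.626×10⁻³⁴ J·s)(3×10⁸ m/s) / (3.47 eV × 1.602×10⁻¹⁹ J/eV)
λ₀ = 357.30 nm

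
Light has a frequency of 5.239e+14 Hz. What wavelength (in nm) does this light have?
572.23 nm

Using the wave equation: c = fλ

Solving for wavelength:
λ = c/f = (3×10⁸ m/s) / (5.239e+14 Hz)
λ = 572.23 nm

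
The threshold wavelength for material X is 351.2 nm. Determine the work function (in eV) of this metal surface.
3.53 eV

At the threshold wavelength, photon energy equals work function:
φ = hc/λ₀

Calculating:
φ = (6.626×10⁻³⁴ J·s)(3×10⁸ m/s) / (351.2×10⁻⁹ m)
φ = 3.53 eV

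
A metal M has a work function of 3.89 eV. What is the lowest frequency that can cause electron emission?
9.4060e+14 Hz

The threshold frequency is when the photon energy equals the work function:
hf₀ = φ

Solving for f₀:
f₀ = φ/h = (3.89 eV × 1.602×10⁻¹⁹ J/eV) / (6.626×10⁻³⁴ J·s)
f₀ = 9.4060e+14 Hz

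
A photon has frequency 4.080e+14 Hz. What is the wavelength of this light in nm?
734.79 nm

Using the wave equation: c = fλ

Solving for wavelength:
λ = c/f = (3×10⁸ m/s) / (4.080e+14 Hz)
λ = 734.79 nm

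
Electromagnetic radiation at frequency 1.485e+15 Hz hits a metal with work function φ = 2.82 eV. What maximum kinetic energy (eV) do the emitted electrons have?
3.3215 eV

Using Einstein's photoelectric equation: KE_max = hf - φ

First, calculate the photon energy:
E_photon = hf = (6.626×10⁻³⁴ J·s)(1.485e+15 Hz)
E_photon = 6.1415 eV

Then, the maximum kinetic energy:
KE_max = E_photon - φ = 6.1415 eV - 2.82 eV = 3.3215 eV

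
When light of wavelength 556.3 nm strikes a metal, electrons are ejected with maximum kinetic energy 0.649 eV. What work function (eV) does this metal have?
1.58 eV

From Einstein's photoelectric equation: KE_max = hf - φ = hc/λ - φ

Rearranging for φ:
φ = hc/λ - KE_max

Calculate photon energy:
E_photon = hc/λ = 2.2287 eV

Therefore:
φ = 2.2287 - 0.649 = 1.58 eV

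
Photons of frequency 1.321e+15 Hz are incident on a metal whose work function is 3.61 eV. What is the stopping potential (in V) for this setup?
1.8532 V

The stopping potential V_s satisfies: eV_s = KE_max

First, find KE_max using Einstein's equation:
E_photon = hf = (6.626×10⁻³⁴ J·s)(1.321e+15 Hz) = 5.4632 eV
KE_max = E_photon - φ = 5.4632 - 3.61 = 1.8532 eV

Since eV_s = KE_max:
V_s = KE_max/e = 1.8532 V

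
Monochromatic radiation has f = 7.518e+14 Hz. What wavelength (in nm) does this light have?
398.77 nm

Using the wave equation: c = fλ

Solving for wavelength:
λ = c/f = (3×10⁸ m/s) / (7.518e+14 Hz)
λ = 398.77 nm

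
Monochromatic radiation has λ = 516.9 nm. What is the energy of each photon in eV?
2.3986 eV

Using E = hf = hc/λ:

E = hc/λ = (6.626×10⁻³⁴ J·s)(3×10⁸ m/s) / (516.9×10⁻⁹ m)
E = 2.3986 eV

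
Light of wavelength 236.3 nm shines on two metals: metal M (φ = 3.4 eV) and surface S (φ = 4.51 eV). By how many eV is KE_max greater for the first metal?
1.1100 eV

Using KE_max = hc/λ - φ for each metal:

Photon energy: E = hc/λ = 5.2469 eV

For metal M (φ₁ = 3.4 eV):
KE₁ = E - φ₁ = 5.2469 - 3.4 = 1.8469 eV

For surface S (φ₂ = 4.51 eV):
KE₂ = E - φ₂ = 5.2469 - 4.51 = 0.7369 eV

Difference:
ΔKE = KE₁ - KE₂ = 1.8469 - 0.7369 = 1.1100 eV

Note: The difference equals the difference in work functions: 4.51 - 3.4 = 1.11 eV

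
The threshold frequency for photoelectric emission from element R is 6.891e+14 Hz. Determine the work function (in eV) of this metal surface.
2.85 eV

At the threshold frequency, photon energy equals work function:
φ = hf₀

Calculating:
φ = (6.626×10⁻³⁴ J·s)(6.891e+14 Hz)
φ = 2.85 eV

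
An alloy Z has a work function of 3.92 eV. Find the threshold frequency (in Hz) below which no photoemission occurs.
9.4785e+14 Hz

The threshold frequency is when the photon energy equals the work function:
hf₀ = φ

Solving for f₀:
f₀ = φ/h = (3.92 eV × 1.602×10⁻¹⁹ J/eV) / (6.626×10⁻³⁴ J·s)
f₀ = 9.4785e+14 Hz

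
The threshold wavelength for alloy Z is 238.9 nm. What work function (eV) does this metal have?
5.19 eV

At the threshold wavelength, photon energy equals work function:
φ = hc/λ₀

Calculating:
φ = (6.626×10⁻³⁴ J·s)(3×10⁸ m/s) / (238.9×10⁻⁹ m)
φ = 5.19 eV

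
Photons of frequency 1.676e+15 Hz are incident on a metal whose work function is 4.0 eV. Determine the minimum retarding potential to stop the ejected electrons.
2.9314 V

The stopping potential V_s satisfies: eV_s = KE_max

First, find KE_max using Einstein's equation:
E_photon = hf = (6.626×10⁻³⁴ J·s)(1.676e+15 Hz) = 6.9314 eV
KE_max = E_photon - φ = 6.9314 - 4.0 = 2.9314 eV

Since eV_s = KE_max:
V_s = KE_max/e = 2.9314 V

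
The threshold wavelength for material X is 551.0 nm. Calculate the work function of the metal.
2.25 eV

At the threshold wavelength, photon energy equals work function:
φ = hc/λ₀

Calculating:
φ = (6.626×10⁻³⁴ J·s)(3×10⁸ m/s) / (551.0×10⁻⁹ m)
φ = 2.25 eV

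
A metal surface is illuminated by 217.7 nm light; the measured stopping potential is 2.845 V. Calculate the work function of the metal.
2.85 eV

The stopping potential gives the maximum kinetic energy: KE_max = eV_s = 2.845 eV

From Einstein's photoelectric equation: KE_max = hc/λ - φ
Rearranging: φ = hc/λ - KE_max

Calculate photon energy:
E_photon = hc/λ = (6.626×10⁻³⁴ J·s)(3×10⁸ m/s) / (217.7×10⁻⁹ m) = 5.6952 eV

Therefore:
φ = 5.6952 - 2.845 = 2.85 eV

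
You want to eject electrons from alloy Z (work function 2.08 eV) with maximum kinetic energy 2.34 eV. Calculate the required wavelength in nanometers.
280.51 nm

From Einstein's equation: KE_max = hc/λ - φ

Rearranging for λ:
hc/λ = KE_max + φ
λ = hc/(KE_max + φ)

Required photon energy:
E_photon = KE_max + φ = 2.34 + 2.08 = 4.42 eV

Required wavelength:
λ = hc/E_photon = (6.626×10⁻³⁴)(3×10⁸) / (4.42 × 1.602×10⁻¹⁹)
λ = 280.51 nm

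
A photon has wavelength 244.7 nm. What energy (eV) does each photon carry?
5.0668 eV

Using E = hf = hc/λ:

E = hc/λ = (6.626×10⁻³⁴ J·s)(3×10⁸ m/s) / (244.7×10⁻⁹ m)
E = 5.0668 eV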